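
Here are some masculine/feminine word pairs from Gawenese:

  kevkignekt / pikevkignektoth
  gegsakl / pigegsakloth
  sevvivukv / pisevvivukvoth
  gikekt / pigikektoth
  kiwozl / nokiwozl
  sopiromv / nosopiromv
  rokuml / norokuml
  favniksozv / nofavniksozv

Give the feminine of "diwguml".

gegsakl and kiwozl both end in -l yet inflect differently (pigegsakloth, nokiwozl), so the final letter is not what conditions the rule; the second-to-last letter is.
"diwguml" has second-to-last letter 'm'. The stems whose second-to-last letter is 'm' (sopiromv → nosopiromv, rokuml → norokuml) add the prefix no-.
The other pattern: stems whose second-to-last letter is 'k' add pi- … -oth around the stem.
So diwguml → nodiwguml.

nodiwguml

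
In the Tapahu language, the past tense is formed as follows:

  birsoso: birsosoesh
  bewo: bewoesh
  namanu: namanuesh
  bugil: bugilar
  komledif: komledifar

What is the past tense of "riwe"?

riweesh

birsoso and bugil both begin with b- yet inflect differently (birsosoesh, bugilar), so the first letter is not what conditions the rule; whether the stem ends in a vowel or a consonant is.
"riwe" ends in a vowel. The stems ending in a vowel (namanu → namanuesh, birsoso → birsosoesh, bewo → bewoesh) add -esh.
So riwe → riweesh.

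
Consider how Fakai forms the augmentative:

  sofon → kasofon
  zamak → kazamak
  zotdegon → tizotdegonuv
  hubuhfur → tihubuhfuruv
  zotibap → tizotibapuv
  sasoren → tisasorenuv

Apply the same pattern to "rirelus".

"rirelus" has 3 vowels. The stems with 3 vowels (zotdegon → tizotdegonuv, hubuhfur → tihubuhfuruv, zotibap → tizotibapuv) add ti- … -uv around the stem.
So rirelus → tirirelusuv.

tirirelusuv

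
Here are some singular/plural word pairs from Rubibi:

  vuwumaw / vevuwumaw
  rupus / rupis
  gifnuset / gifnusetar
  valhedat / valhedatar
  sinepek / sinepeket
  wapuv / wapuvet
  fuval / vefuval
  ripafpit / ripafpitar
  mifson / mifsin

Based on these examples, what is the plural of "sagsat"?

"sagsat" ends in -t. The stems ending in -t (ripafpit → ripafpitar, valhedat → valhedatar, gifnuset → gifnusetar) add -ar.
So sagsat → sagsatar.

sagsatar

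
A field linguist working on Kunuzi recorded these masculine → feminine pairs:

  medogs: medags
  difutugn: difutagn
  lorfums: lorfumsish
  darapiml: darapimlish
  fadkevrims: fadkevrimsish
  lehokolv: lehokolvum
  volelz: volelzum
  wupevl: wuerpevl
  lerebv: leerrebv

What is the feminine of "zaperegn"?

medogs and lorfums both end in -s yet inflect differently (medags, lorfumsish), so the final letter is not what conditions the rule; the second-to-last letter is.
"zaperegn" has second-to-last letter 'g'. The stems whose second-to-last letter is 'g' (medogs → medags, difutugn → difutagn) change the last vowel to 'a'.
The other patterns: stems whose second-to-last letter is 'm' add -ish; stems whose second-to-last letter is 'l' add -um; stems whose second-to-last letter is 'b' or 'v' insert -er- after the first vowel.
So zaperegn → zaperagn.

zaperagn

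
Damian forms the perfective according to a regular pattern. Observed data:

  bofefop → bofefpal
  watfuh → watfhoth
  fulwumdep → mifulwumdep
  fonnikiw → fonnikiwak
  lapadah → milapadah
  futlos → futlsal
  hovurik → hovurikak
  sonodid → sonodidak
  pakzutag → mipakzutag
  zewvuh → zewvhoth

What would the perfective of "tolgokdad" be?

zewvuh and lapadah both end in -h yet inflect differently (zewvhoth, milapadah), so the final letter is not what conditions the rule; the last vowel is.
"tolgokdad" has last vowel 'a'. The stems whose last vowel is 'a' (pakzutag → mipakzutag, lapadah → milapadah) add the prefix mi-.
The other patterns: stems whose last vowel is 'o' delete the last vowel and add -al; stems whose last vowel is 'i' add -ak; stems whose last vowel is 'u' delete the last vowel and add -oth.
So tolgokdad → mitolgokdad.

mitolgokdad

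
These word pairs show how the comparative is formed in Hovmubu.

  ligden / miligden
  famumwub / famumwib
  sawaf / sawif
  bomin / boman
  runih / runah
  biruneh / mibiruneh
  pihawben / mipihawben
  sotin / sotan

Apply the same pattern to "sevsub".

sotin and pihawben both end in -n yet inflect differently (sotan, mipihawben), so the final letter is not what conditions the rule; the last vowel is.
"sevsub" has last vowel 'u'. The one such stem in the data (famumwub → famumwib) changes the last vowel to 'i' (as does sawaf), so the same rule applies.
The other patterns: stems whose last vowel is 'i' change the last vowel to 'a'; stems whose last vowel is 'e' add the prefix mi-.
So sevsub → sevsib.

sevsib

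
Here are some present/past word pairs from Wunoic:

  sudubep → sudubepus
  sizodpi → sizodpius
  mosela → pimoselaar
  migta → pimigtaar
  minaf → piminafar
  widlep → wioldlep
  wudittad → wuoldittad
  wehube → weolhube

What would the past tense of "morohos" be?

pimorohosar

sudubep and widlep both end in -p yet inflect differently (sudubepus, wioldlep), so the final letter is not what conditions the rule; the first letter is.
"morohos" begins with m-. The stems beginning with m- (mosela → pimoselaar, migta → pimigtaar, minaf → piminafar) add pi- … -ar around the stem.
The other patterns: stems beginning with s- add -us; stems beginning with w- insert -ol- after the first vowel.
So morohos → pimorohosar.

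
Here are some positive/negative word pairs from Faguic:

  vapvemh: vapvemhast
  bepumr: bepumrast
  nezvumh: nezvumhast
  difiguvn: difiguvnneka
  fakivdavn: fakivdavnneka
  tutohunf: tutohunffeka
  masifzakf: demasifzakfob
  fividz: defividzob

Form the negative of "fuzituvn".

tutohunf and masifzakf both end in -f yet inflect differently (tutohunffeka, demasifzakfob), so the final letter is not what conditions the rule; the second-to-last letter is.
"fuzituvn" has second-to-last letter 'v'. The stems whose second-to-last letter is 'v' (difiguvn → difiguvnneka, fakivdavn → fakivdavnneka) double the final consonant and add -eka.
The other patterns: stems whose second-to-last letter is 'm' add -ast; stems whose second-to-last letter is 'd' or 'k' add de- … -ob around the stem.
So fuzituvn → fuzituvnneka.

fuzituvnneka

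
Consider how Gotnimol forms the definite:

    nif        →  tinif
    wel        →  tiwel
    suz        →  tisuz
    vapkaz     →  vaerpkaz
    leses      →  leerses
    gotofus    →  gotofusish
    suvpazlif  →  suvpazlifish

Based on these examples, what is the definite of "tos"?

titos

suz and vapkaz both end in -z yet inflect differently (tisuz, vaerpkaz), so the final letter is not what conditions the rule; the number of vowels is.
"tos" has 1 vowel. The stems with 1 vowel (nif → tinif, wel → tiwel, suz → tisuz) add the prefix ti-.
The other patterns: stems with 2 vowels insert -er- after the first vowel; stems with 3 vowels add -ish.
So tos → titos.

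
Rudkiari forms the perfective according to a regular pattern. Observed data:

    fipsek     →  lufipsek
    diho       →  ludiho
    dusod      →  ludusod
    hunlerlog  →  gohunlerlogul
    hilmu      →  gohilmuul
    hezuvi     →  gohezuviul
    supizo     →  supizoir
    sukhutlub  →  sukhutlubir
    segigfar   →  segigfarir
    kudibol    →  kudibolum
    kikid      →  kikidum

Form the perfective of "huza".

diho and supizo both end in -o yet inflect differently (ludiho, supizoir), so the final letter is not what conditions the rule; the first letter is.
"huza" begins with h-. The stems beginning with h- (hunlerlog → gohunlerlogul, hilmu → gohilmuul, hezuvi → gohezuviul) add go- … -ul around the stem.
So huza → gohuzaul.

gohuzaul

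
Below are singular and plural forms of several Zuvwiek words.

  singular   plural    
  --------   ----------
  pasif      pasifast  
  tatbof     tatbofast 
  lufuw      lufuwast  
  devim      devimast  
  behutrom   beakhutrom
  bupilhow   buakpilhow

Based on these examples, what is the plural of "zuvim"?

zuvimast

devim and behutrom both end in -m yet inflect differently (devimast, beakhutrom), so the final letter is not what conditions the rule; the number of vowels is.
"zuvim" has 2 vowels. The stems with 2 vowels (pasif → pasifast, tatbof → tatbofast, lufuw → lufuwast) add -ast.
So zuvim → zuvimast.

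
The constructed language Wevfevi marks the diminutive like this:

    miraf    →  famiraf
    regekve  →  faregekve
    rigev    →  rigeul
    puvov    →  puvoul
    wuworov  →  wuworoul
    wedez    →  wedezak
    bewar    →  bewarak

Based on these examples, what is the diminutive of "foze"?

fafoze

"foze" ends in -e. The one such stem in the data (regekve → faregekve) adds the prefix fa-, so the same rule applies.
The other patterns: stems ending in -v drop the final letter and add -ul; stems ending in -r or -z add -ak.
So foze → fafoze.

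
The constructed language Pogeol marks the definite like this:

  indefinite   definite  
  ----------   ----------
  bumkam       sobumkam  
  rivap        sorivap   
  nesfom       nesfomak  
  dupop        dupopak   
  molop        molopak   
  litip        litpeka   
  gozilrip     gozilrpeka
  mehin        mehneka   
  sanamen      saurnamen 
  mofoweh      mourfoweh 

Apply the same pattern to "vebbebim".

"vebbebim" has last vowel 'i'. The stems whose last vowel is 'i' (litip → litpeka, gozilrip → gozilrpeka, mehin → mehneka) delete the last vowel and add -eka.
So vebbebim → vebbebmeka.

vebbebmeka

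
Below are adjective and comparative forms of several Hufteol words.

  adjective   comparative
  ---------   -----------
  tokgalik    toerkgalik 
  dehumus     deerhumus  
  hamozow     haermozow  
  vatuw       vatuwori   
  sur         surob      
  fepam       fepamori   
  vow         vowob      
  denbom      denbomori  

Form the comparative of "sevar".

"sevar" has 2 vowels. The stems with 2 vowels (vatuw → vatuwori, denbom → denbomori, fepam → fepamori) add -ori.
So sevar → sevarori.

sevarori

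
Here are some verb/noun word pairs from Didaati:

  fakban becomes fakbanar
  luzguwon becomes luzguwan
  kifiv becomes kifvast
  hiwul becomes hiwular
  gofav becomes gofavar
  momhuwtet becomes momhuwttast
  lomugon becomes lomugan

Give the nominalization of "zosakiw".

luzguwon and fakban both end in -n yet inflect differently (luzguwan, fakbanar), so the final letter is not what conditions the rule; the last vowel is.
"zosakiw" has last vowel 'i'. The one such stem in the data (kifiv → kifvast) deletes the last vowel and adds -ast (as does momhuwtet), so the same rule applies.
The other patterns: stems whose last vowel is 'o' change the last vowel to 'a'; stems whose last vowel is 'a' or 'u' add -ar.
So zosakiw → zosakwast.

zosakwast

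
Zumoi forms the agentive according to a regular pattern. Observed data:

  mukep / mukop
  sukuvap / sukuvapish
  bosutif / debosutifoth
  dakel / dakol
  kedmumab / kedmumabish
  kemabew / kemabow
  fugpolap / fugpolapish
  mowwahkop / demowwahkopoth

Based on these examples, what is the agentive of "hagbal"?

hagbalish

mukep and sukuvap both end in -p yet inflect differently (mukop, sukuvapish), so the final letter is not what conditions the rule; the last vowel is.
"hagbal" has last vowel 'a'. The stems whose last vowel is 'a' (sukuvap → sukuvapish, kedmumab → kedmumabish, fugpolap → fugpolapish) add -ish.
The other patterns: stems whose last vowel is 'e' change the last vowel to 'o'; stems whose last vowel is 'i' or 'o' add de- … -oth around the stem.
So hagbal → hagbalish.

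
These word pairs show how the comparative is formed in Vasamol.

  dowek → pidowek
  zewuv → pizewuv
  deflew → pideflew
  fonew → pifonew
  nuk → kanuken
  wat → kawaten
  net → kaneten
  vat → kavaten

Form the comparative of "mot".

kamoten

dowek and nuk both end in -k yet inflect differently (pidowek, kanuken), so the final letter is not what conditions the rule; the number of vowels is.
"mot" has 1 vowel. The stems with 1 vowel (nuk → kanuken, wat → kawaten, net → kaneten) add ka- … -en around the stem.
The other pattern: stems with 2 vowels add the prefix pi-.
So mot → kamoten.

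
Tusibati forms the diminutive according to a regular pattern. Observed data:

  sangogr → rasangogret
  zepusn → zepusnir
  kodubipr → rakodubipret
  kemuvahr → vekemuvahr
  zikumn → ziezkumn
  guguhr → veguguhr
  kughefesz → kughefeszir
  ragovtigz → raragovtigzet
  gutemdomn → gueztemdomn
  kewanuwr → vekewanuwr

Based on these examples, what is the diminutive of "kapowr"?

vekapowr

zikumn and zepusn both end in -n yet inflect differently (ziezkumn, zepusnir), so the final letter is not what conditions the rule; the second-to-last letter is.
"kapowr" has second-to-last letter 'w'. The one such stem in the data (kewanuwr → vekewanuwr) adds the prefix ve-, so the same rule applies.
So kapowr → vekapowr.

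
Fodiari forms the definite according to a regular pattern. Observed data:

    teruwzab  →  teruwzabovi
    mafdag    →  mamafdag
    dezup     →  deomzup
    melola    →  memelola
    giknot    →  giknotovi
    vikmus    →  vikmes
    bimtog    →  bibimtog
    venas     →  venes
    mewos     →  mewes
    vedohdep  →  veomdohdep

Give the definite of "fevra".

fefevra

vikmus and dezup both have last vowel 'u' yet inflect differently (vikmes, deomzup), so the last vowel is not what conditions the rule; the final letter is.
"fevra" ends in -a. The one such stem in the data (melola → memelola) repeats the first consonant+vowel as a prefix (as do mafdag, bimtog), so the same rule applies.
The other patterns: stems ending in -s change the last vowel to 'e'; stems ending in -p insert -om- after the first vowel; stems ending in -b or -t add -ovi.
So fevra → fefevra.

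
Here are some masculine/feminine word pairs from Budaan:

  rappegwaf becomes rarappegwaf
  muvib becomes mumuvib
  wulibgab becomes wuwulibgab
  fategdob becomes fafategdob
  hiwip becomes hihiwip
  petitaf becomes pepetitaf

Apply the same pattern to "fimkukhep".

Every pair shown (rappegwaf → rarappegwaf, muvib → mumuvib, wulibgab → wuwulibgab, …) follows the same rule: repeat the first consonant+vowel as a prefix.
So fimkukhep → fifimkukhep.

fifimkukhep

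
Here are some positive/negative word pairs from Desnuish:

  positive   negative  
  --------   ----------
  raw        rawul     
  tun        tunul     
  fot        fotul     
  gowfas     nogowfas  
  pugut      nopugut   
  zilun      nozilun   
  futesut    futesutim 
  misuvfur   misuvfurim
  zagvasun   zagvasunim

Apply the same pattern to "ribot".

"ribot" has 2 vowels. The stems with 2 vowels (gowfas → nogowfas, pugut → nopugut, zilun → nozilun) add the prefix no-.
The other patterns: stems with 1 vowel add -ul; stems with 3 vowels add -im.
So ribot → noribot.

noribot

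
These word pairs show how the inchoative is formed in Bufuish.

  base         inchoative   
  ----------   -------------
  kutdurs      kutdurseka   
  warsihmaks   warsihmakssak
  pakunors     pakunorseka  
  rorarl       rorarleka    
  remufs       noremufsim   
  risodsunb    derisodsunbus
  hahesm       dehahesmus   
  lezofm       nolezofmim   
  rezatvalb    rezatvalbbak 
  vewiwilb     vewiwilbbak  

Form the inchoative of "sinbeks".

kutdurs and remufs both end in -s yet inflect differently (kutdurseka, noremufsim), so the final letter is not what conditions the rule; the second-to-last letter is.
"sinbeks" has second-to-last letter 'k'. The one such stem in the data (warsihmaks → warsihmakssak) doubles the final consonant and adds -ak (as do vewiwilb, rezatvalb), so the same rule applies.
So sinbeks → sinbekssak.

sinbekssak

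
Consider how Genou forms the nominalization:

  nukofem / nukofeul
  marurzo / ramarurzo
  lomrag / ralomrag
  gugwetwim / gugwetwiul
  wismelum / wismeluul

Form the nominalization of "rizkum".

nukofem and marurzo both have 3 vowels yet inflect differently (nukofeul, ramarurzo), so the number of vowels is not what conditions the rule; the final letter is.
"rizkum" ends in -m. The stems ending in -m (nukofem → nukofeul, wismelum → wismeluul, gugwetwim → gugwetwiul) drop the final letter and add -ul.
So rizkum → rizkuul.

rizkuul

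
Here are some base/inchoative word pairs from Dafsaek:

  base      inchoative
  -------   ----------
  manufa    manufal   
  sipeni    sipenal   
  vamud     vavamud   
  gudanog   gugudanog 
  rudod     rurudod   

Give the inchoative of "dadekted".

manufa and gudanog both have 3 vowels yet inflect differently (manufal, gugudanog), so the number of vowels is not what conditions the rule; whether the stem ends in a vowel or a consonant is.
"dadekted" ends in a consonant. The stems ending in a consonant (vamud → vavamud, gudanog → gugudanog, rudod → rurudod) repeat the first consonant+vowel as a prefix.
The other pattern: stems ending in a vowel drop the final letter and add -al.
So dadekted → dadadekted.

dadadekted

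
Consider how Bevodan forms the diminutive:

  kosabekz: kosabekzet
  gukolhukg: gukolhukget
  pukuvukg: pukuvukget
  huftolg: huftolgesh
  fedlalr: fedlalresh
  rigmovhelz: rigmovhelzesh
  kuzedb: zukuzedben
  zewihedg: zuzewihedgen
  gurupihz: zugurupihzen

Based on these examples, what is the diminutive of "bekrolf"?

bekrolfesh

gukolhukg and huftolg both end in -g yet inflect differently (gukolhukget, huftolgesh), so the final letter is not what conditions the rule; the second-to-last letter is.
"bekrolf" has second-to-last letter 'l'. The stems whose second-to-last letter is 'l' (huftolg → huftolgesh, fedlalr → fedlalresh, rigmovhelz → rigmovhelzesh) add -esh.
The other patterns: stems whose second-to-last letter is 'k' add -et; stems whose second-to-last letter is 'd' or 'h' add zu- … -en around the stem.
So bekrolf → bekrolfesh.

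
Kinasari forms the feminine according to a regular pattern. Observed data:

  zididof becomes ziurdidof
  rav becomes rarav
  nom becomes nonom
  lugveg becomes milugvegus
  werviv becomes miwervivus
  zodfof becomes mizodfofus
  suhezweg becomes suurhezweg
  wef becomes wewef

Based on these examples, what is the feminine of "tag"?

tatag

rav and werviv both end in -v yet inflect differently (rarav, miwervivus), so the final letter is not what conditions the rule; the number of vowels is.
"tag" has 1 vowel. The stems with 1 vowel (rav → rarav, wef → wewef, nom → nonom) repeat the first consonant+vowel as a prefix.
The other patterns: stems with 2 vowels add mi- … -us around the stem; stems with 3 vowels insert -ur- after the first vowel.
So tag → tatag.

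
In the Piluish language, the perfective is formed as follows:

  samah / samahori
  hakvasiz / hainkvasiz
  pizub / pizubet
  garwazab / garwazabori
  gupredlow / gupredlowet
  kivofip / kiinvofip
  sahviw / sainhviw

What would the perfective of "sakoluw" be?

sakoluwet

sahviw and gupredlow both end in -w yet inflect differently (sainhviw, gupredlowet), so the final letter is not what conditions the rule; the last vowel is.
"sakoluw" has last vowel 'u'. The one such stem in the data (pizub → pizubet) adds -et, so the same rule applies.
The other patterns: stems whose last vowel is 'a' add -ori; stems whose last vowel is 'i' insert -in- after the first vowel.
So sakoluw → sakoluwet.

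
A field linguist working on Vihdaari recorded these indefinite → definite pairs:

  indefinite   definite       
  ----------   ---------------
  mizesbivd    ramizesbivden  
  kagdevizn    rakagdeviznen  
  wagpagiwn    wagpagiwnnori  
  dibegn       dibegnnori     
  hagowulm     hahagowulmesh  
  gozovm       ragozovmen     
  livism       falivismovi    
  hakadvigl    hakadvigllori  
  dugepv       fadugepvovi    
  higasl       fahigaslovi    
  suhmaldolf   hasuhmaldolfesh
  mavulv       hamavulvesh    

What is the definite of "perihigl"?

perihigllori

livism and hagowulm both end in -m yet inflect differently (falivismovi, hahagowulmesh), so the final letter is not what conditions the rule; the second-to-last letter is.
"perihigl" has second-to-last letter 'g'. The stems whose second-to-last letter is 'g' (hakadvigl → hakadvigllori, dibegn → dibegnnori) double the final consonant and add -ori.
The other patterns: stems whose second-to-last letter is 'p' or 's' add fa- … -ovi around the stem; stems whose second-to-last letter is 'l' add ha- … -esh around the stem; stems whose second-to-last letter is 'v' or 'z' add ra- … -en around the stem.
So perihigl → perihigllori.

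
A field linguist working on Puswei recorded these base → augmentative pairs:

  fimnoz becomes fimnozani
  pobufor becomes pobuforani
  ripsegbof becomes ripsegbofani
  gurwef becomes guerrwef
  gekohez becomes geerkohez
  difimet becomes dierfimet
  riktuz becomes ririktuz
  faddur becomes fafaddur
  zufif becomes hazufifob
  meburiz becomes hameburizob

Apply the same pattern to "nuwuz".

nunuwuz

"nuwuz" has last vowel 'u'. The stems whose last vowel is 'u' (riktuz → ririktuz, faddur → fafaddur) repeat the first consonant+vowel as a prefix.
So nuwuz → nunuwuz.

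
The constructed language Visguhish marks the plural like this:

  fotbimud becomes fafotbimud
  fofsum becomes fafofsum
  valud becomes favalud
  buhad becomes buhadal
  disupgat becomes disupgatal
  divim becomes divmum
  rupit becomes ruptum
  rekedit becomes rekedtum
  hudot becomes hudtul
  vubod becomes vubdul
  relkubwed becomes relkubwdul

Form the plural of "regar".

regaral

fotbimud and buhad both end in -d yet inflect differently (fafotbimud, buhadal), so the final letter is not what conditions the rule; the last vowel is.
"regar" has last vowel 'a'. The stems whose last vowel is 'a' (buhad → buhadal, disupgat → disupgatal) add -al.
The other patterns: stems whose last vowel is 'u' add the prefix fa-; stems whose last vowel is 'i' delete the last vowel and add -um; stems whose last vowel is 'e' or 'o' delete the last vowel and add -ul.
So regar → regaral.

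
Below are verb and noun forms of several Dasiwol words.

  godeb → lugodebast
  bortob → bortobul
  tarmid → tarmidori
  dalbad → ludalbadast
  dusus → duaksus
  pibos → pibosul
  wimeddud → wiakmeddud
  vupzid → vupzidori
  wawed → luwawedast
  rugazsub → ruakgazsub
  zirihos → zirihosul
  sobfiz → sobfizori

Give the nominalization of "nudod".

nudodul

godeb and bortob both end in -b yet inflect differently (lugodebast, bortobul), so the final letter is not what conditions the rule; the last vowel is.
"nudod" has last vowel 'o'. The stems whose last vowel is 'o' (zirihos → zirihosul, pibos → pibosul, bortob → bortobul) add -ul.
So nudod → nudodul.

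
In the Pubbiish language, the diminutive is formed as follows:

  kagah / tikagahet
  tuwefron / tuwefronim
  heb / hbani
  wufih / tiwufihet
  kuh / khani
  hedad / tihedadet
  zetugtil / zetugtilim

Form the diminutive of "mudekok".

kuh and kagah both end in -h yet inflect differently (khani, tikagahet), so the final letter is not what conditions the rule; the number of vowels is.
"mudekok" has 3 vowels. The stems with 3 vowels (tuwefron → tuwefronim, zetugtil → zetugtilim) add -im.
The other patterns: stems with 1 vowel delete the last vowel and add -ani; stems with 2 vowels add ti- … -et around the stem.
So mudekok → mudekokim.

mudekokim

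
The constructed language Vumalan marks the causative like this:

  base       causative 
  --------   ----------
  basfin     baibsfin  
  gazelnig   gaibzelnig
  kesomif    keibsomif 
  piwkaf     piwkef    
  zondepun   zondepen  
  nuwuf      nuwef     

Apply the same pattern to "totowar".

"totowar" has last vowel 'a'. The one such stem in the data (piwkaf → piwkef) changes the last vowel to 'e' (as do zondepun, nuwuf), so the same rule applies.
So totowar → totower.

totower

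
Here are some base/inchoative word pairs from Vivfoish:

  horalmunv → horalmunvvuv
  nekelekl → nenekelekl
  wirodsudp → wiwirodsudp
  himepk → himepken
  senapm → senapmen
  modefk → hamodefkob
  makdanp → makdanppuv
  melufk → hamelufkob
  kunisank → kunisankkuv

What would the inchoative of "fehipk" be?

"fehipk" has second-to-last letter 'p'. The stems whose second-to-last letter is 'p' (himepk → himepken, senapm → senapmen) add -en.
So fehipk → fehipken.

fehipken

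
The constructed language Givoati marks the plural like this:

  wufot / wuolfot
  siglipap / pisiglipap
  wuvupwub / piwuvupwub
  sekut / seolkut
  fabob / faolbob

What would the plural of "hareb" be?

haolreb

wuvupwub and fabob both end in -b yet inflect differently (piwuvupwub, faolbob), so the final letter is not what conditions the rule; the number of vowels is.
"hareb" has 2 vowels. The stems with 2 vowels (wufot → wuolfot, sekut → seolkut, fabob → faolbob) insert -ol- after the first vowel.
So hareb → haolreb.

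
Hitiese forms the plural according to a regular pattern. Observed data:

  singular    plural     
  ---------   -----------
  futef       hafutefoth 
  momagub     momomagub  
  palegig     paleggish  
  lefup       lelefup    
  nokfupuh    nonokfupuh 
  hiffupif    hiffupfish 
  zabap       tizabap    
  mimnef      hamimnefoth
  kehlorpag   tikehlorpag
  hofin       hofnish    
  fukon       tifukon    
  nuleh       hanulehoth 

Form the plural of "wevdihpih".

nokfupuh and nuleh both end in -h yet inflect differently (nonokfupuh, hanulehoth), so the final letter is not what conditions the rule; the last vowel is.
"wevdihpih" has last vowel 'i'. The stems whose last vowel is 'i' (hiffupif → hiffupfish, hofin → hofnish, palegig → paleggish) delete the last vowel and add -ish.
The other patterns: stems whose last vowel is 'u' repeat the first consonant+vowel as a prefix; stems whose last vowel is 'e' add ha- … -oth around the stem; stems whose last vowel is 'a' or 'o' add the prefix ti-.
So wevdihpih → wevdihphish.

wevdihphish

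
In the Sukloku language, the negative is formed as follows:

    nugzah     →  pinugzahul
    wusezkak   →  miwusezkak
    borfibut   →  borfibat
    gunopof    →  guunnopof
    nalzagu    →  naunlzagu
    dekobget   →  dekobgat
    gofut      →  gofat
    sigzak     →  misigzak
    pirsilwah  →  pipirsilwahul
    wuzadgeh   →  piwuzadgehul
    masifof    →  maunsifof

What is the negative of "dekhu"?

nugzah and sigzak both have last vowel 'a' yet inflect differently (pinugzahul, misigzak), so the last vowel is not what conditions the rule; the final letter is.
"dekhu" ends in -u. The one such stem in the data (nalzagu → naunlzagu) inserts -un- after the first vowel (as do gunopof, masifof), so the same rule applies.
So dekhu → deunkhu.

deunkhu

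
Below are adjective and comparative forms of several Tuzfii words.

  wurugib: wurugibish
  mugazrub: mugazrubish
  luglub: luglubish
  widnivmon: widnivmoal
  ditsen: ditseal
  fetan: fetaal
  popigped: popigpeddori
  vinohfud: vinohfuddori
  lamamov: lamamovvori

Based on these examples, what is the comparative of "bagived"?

bagiveddori

ditsen and popigped both have last vowel 'e' yet inflect differently (ditseal, popigpeddori), so the last vowel is not what conditions the rule; the final letter is.
"bagived" ends in -d. The stems ending in -d (popigped → popigpeddori, vinohfud → vinohfuddori) double the final consonant and add -ori.
The other patterns: stems ending in -b add -ish; stems ending in -n drop the final letter and add -al.
So bagived → bagiveddori.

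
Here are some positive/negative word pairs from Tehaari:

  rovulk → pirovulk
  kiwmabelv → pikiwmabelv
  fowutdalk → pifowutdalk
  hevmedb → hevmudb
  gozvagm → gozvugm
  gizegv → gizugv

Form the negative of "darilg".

pidarilg

"darilg" has second-to-last letter 'l'. The stems whose second-to-last letter is 'l' (fowutdalk → pifowutdalk, rovulk → pirovulk, kiwmabelv → pikiwmabelv) add the prefix pi-.
The other pattern: stems whose second-to-last letter is 'd' or 'g' change the last vowel to 'u'.
So darilg → pidarilg.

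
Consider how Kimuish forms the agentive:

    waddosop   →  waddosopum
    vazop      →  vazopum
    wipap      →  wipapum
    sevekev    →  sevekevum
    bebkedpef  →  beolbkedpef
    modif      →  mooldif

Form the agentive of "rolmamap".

rolmamapum

sevekev and bebkedpef both have last vowel 'e' yet inflect differently (sevekevum, beolbkedpef), so the last vowel is not what conditions the rule; the final letter is.
"rolmamap" ends in -p. The stems ending in -p (waddosop → waddosopum, vazop → vazopum, wipap → wipapum) add -um.
The other pattern: stems ending in -f insert -ol- after the first vowel.
So rolmamap → rolmamapum.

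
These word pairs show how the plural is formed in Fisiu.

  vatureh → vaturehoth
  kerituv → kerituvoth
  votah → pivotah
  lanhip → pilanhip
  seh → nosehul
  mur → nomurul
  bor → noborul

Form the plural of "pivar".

pipivar

seh and votah both end in -h yet inflect differently (nosehul, pivotah), so the final letter is not what conditions the rule; the number of vowels is.
"pivar" has 2 vowels. The stems with 2 vowels (votah → pivotah, lanhip → pilanhip) add the prefix pi-.
The other patterns: stems with 1 vowel add no- … -ul around the stem; stems with 3 vowels add -oth.
So pivar → pipivar.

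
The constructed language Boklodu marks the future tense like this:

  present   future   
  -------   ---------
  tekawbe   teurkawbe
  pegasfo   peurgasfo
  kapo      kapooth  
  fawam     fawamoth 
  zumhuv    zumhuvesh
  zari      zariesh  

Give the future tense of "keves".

kapo and pegasfo both end in -o yet inflect differently (kapooth, peurgasfo), so the final letter is not what conditions the rule; the first letter is.
"keves" begins with k-. The one such stem in the data (kapo → kapooth) adds -oth, so the same rule applies.
So keves → kevesoth.

kevesoth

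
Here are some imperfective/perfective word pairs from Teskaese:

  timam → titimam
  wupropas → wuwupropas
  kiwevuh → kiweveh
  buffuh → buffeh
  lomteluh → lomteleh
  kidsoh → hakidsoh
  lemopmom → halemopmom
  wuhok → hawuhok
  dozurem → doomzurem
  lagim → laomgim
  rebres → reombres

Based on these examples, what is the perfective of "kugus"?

"kugus" has last vowel 'u'. The stems whose last vowel is 'u' (kiwevuh → kiweveh, buffuh → buffeh, lomteluh → lomteleh) change the last vowel to 'e'.
The other patterns: stems whose last vowel is 'a' repeat the first consonant+vowel as a prefix; stems whose last vowel is 'o' add the prefix ha-; stems whose last vowel is 'e' or 'i' insert -om- after the first vowel.
So kugus → kuges.

kuges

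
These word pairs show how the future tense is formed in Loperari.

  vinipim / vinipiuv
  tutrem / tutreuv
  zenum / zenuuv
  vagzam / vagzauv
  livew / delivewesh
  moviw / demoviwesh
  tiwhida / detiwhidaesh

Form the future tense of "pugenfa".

tutrem and livew both have last vowel 'e' yet inflect differently (tutreuv, delivewesh), so the last vowel is not what conditions the rule; the final letter is.
"pugenfa" ends in -a. The one such stem in the data (tiwhida → detiwhidaesh) adds de- … -esh around the stem, so the same rule applies.
The other pattern: stems ending in -m drop the final letter and add -uv.
So pugenfa → depugenfaesh.

depugenfaesh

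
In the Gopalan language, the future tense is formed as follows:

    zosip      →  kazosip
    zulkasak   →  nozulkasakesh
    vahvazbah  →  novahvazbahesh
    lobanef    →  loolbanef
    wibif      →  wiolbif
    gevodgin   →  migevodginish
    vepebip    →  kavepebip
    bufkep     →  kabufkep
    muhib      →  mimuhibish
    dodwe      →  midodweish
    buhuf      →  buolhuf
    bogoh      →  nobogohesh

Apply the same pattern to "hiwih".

nohiwihesh

bufkep and lobanef both have last vowel 'e' yet inflect differently (kabufkep, loolbanef), so the last vowel is not what conditions the rule; the final letter is.
"hiwih" ends in -h. The stems ending in -h (vahvazbah → novahvazbahesh, bogoh → nobogohesh) add no- … -esh around the stem.
So hiwih → nohiwihesh.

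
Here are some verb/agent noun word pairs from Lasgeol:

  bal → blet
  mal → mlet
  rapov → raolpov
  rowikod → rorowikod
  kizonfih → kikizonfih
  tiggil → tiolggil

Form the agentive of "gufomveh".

gugufomveh

"gufomveh" has 3 vowels. The stems with 3 vowels (kizonfih → kikizonfih, rowikod → rorowikod) repeat the first consonant+vowel as a prefix.
So gufomveh → gugufomveh.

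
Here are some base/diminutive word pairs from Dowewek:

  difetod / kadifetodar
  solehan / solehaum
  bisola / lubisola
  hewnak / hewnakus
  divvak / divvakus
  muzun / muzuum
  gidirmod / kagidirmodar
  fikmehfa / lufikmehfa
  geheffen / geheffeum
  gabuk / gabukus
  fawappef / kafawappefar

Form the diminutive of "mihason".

"mihason" ends in -n. The stems ending in -n (solehan → solehaum, geheffen → geheffeum, muzun → muzuum) drop the final letter and add -um.
So mihason → mihasoum.

mihasoum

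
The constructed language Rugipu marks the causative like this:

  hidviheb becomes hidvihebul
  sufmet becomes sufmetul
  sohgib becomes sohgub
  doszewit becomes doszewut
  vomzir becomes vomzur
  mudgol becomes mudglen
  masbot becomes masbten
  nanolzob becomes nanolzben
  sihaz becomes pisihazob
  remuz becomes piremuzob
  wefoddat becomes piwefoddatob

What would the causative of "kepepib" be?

kepepub

hidviheb and sohgib both end in -b yet inflect differently (hidvihebul, sohgub), so the final letter is not what conditions the rule; the last vowel is.
"kepepib" has last vowel 'i'. The stems whose last vowel is 'i' (sohgib → sohgub, doszewit → doszewut, vomzir → vomzur) change the last vowel to 'u'.
The other patterns: stems whose last vowel is 'e' add -ul; stems whose last vowel is 'o' delete the last vowel and add -en; stems whose last vowel is 'a' or 'u' add pi- … -ob around the stem.
So kepepib → kepepub.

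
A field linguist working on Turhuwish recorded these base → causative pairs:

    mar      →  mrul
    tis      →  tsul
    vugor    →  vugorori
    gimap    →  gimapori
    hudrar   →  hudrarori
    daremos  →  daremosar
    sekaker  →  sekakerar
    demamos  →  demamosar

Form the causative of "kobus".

mar and vugor both end in -r yet inflect differently (mrul, vugorori), so the final letter is not what conditions the rule; the number of vowels is.
"kobus" has 2 vowels. The stems with 2 vowels (vugor → vugorori, gimap → gimapori, hudrar → hudrarori) add -ori.
The other patterns: stems with 1 vowel delete the last vowel and add -ul; stems with 3 vowels add -ar.
So kobus → kobusori.

kobusori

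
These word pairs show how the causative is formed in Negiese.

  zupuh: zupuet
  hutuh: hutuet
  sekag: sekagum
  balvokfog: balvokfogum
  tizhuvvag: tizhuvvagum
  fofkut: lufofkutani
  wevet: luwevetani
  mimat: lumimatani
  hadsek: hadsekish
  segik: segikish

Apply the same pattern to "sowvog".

sowvogum

"sowvog" ends in -g. The stems ending in -g (sekag → sekagum, balvokfog → balvokfogum, tizhuvvag → tizhuvvagum) add -um.
So sowvog → sowvogum.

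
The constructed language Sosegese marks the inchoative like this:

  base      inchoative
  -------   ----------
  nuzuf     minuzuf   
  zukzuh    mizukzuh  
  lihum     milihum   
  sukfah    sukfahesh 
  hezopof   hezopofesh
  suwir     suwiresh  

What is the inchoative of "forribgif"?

forribgifesh

zukzuh and sukfah both end in -h yet inflect differently (mizukzuh, sukfahesh), so the final letter is not what conditions the rule; the last vowel is.
"forribgif" has last vowel 'i'. The one such stem in the data (suwir → suwiresh) adds -esh, so the same rule applies.
The other pattern: stems whose last vowel is 'u' add the prefix mi-.
So forribgif → forribgifesh.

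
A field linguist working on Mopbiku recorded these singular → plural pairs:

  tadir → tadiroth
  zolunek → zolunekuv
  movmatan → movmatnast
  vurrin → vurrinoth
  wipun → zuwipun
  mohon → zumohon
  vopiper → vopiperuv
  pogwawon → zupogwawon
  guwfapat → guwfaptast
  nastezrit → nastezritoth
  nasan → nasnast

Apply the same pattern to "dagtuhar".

guwfapat and nastezrit both end in -t yet inflect differently (guwfaptast, nastezritoth), so the final letter is not what conditions the rule; the last vowel is.
"dagtuhar" has last vowel 'a'. The stems whose last vowel is 'a' (movmatan → movmatnast, guwfapat → guwfaptast, nasan → nasnast) delete the last vowel and add -ast.
The other patterns: stems whose last vowel is 'e' add -uv; stems whose last vowel is 'i' add -oth; stems whose last vowel is 'o' or 'u' add the prefix zu-.
So dagtuhar → dagtuhrast.

dagtuhrast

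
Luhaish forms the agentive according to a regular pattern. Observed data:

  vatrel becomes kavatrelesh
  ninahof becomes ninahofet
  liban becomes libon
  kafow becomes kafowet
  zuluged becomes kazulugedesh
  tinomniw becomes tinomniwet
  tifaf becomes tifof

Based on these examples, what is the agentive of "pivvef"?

kapivvefesh

tifaf and ninahof both end in -f yet inflect differently (tifof, ninahofet), so the final letter is not what conditions the rule; the last vowel is.
"pivvef" has last vowel 'e'. The stems whose last vowel is 'e' (zuluged → kazulugedesh, vatrel → kavatrelesh) add ka- … -esh around the stem.
So pivvef → kapivvefesh.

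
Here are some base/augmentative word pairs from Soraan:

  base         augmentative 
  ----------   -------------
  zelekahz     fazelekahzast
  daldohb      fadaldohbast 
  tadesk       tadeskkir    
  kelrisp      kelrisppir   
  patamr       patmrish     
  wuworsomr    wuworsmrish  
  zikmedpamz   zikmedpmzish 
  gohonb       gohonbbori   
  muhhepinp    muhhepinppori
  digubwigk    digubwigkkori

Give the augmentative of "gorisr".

zelekahz and zikmedpamz both end in -z yet inflect differently (fazelekahzast, zikmedpmzish), so the final letter is not what conditions the rule; the second-to-last letter is.
"gorisr" has second-to-last letter 's'. The stems whose second-to-last letter is 's' (tadesk → tadeskkir, kelrisp → kelrisppir) double the final consonant and add -ir.
So gorisr → gorisrrir.

gorisrrir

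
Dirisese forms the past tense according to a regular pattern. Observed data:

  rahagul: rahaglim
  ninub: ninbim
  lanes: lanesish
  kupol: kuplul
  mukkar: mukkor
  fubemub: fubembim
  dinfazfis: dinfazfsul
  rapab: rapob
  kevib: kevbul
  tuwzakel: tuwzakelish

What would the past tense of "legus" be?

dinfazfis and lanes both end in -s yet inflect differently (dinfazfsul, lanesish), so the final letter is not what conditions the rule; the last vowel is.
"legus" has last vowel 'u'. The stems whose last vowel is 'u' (rahagul → rahaglim, fubemub → fubembim, ninub → ninbim) delete the last vowel and add -im.
So legus → legsim.

legsim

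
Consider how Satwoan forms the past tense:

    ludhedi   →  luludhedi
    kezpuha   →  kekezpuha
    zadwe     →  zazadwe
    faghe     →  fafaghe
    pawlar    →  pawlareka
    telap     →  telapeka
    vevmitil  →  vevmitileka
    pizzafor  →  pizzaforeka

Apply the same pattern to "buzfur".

buzfureka

"buzfur" ends in a consonant. The stems ending in a consonant (pawlar → pawlareka, telap → telapeka, vevmitil → vevmitileka) add -eka.
The other pattern: stems ending in a vowel repeat the first consonant+vowel as a prefix.
So buzfur → buzfureka.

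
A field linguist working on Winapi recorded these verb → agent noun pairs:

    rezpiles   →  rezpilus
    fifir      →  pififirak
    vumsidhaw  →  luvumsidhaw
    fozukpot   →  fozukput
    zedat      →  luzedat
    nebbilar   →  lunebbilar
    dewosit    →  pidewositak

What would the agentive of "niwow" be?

niwuw

fozukpot and zedat both end in -t yet inflect differently (fozukput, luzedat), so the final letter is not what conditions the rule; the last vowel is.
"niwow" has last vowel 'o'. The one such stem in the data (fozukpot → fozukput) changes the last vowel to 'u' (as does rezpiles), so the same rule applies.
So niwow → niwuw.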